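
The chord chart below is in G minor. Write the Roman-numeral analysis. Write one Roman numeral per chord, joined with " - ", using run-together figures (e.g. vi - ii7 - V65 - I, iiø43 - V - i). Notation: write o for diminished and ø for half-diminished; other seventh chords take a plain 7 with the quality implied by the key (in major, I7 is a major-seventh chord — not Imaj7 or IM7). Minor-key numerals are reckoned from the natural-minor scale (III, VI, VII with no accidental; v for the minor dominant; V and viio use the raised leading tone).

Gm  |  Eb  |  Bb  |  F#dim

Gm has root G, degree 1 in G minor, so i.
Eb: root Eb is the submediant; major triad there is VI.
Bb: root Bb is the mediant; major triad there is III.
F#dim has root F#, degree 7 in G minor, so viio.

i - VI - III - viio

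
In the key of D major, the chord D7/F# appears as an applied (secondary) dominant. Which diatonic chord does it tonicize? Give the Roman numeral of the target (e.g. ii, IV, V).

The chord is a dominant seventh chord on D.
A dominant resolves down a perfect fifth: D → G. In D major, G is scale degree 4, i.e. IV.

IV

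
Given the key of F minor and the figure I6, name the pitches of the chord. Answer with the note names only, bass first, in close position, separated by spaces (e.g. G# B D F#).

A C F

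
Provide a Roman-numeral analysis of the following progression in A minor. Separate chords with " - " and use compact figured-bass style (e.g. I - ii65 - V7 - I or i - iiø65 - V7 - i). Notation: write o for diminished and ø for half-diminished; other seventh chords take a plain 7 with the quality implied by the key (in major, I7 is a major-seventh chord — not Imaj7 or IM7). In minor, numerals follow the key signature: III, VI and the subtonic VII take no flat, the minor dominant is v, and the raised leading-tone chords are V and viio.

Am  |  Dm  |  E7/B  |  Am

i - iv - V43 - i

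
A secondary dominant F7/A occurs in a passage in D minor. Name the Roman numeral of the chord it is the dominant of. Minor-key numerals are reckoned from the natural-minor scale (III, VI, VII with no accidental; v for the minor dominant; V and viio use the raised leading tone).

VI

The chord is a dominant seventh chord on F.
A dominant resolves down a perfect fifth: F → Bb. In D minor, Bb is scale degree 6, i.e. VI.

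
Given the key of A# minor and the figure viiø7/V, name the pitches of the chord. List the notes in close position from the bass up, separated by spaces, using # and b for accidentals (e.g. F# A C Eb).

viiø7/V is a secondary leading-tone chord. The target V is E# in A# minor; the applied chord is rooted a semitone below, on D##.
Building a half-diminished seventh chord on D## gives D##-F##-A#-C##.

D## F## A# C##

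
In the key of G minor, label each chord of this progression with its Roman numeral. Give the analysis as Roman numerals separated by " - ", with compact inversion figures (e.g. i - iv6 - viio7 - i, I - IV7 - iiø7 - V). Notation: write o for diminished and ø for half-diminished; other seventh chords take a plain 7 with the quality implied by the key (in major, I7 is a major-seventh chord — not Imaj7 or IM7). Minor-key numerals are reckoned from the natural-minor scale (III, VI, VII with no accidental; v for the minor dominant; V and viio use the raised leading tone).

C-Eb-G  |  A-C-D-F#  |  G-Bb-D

iv - V43 - i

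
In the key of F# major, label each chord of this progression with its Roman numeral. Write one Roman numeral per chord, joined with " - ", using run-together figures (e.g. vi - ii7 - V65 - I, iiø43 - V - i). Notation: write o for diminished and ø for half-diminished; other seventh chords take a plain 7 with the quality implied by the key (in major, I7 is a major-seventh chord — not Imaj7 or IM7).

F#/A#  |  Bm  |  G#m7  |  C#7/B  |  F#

F#/A#: root F# is the tonic; major triad there is I6.
Bm is non-diatonic — iv, a mixture chord from F# minor.
G#m7: root G# is the supertonic; minor seventh chord there is ii7.
C#7/B: root C# is the dominant; dominant seventh chord there is V42.
F#: root F# is the tonic; major triad there is I.

I6 - iv - ii7 - V42 - I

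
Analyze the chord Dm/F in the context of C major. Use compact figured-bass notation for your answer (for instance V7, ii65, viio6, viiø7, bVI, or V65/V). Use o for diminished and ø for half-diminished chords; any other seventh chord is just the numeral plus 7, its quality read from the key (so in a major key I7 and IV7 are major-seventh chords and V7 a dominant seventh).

The pitches D-F-A form a minor triad rooted on D.
In C major, D is the supertonic; the diatonic minor triad there is ii.
With F in the bass the chord is in first inversion, so the figured bass is 6.

ii6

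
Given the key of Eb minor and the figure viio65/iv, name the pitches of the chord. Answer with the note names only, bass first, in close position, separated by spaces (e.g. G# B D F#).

The slash marks an applied leading-tone chord: viio of iv. In Eb minor, iv is Ab, so the leading tone to it is G, a half step below.
Building a fully diminished seventh chord on G gives G-Bb-Db-Fb.
The figured bass 65 indicates first inversion, placing the third (Bb) in the bass: Bb-Db-Fb-G.

Bb Db Fb G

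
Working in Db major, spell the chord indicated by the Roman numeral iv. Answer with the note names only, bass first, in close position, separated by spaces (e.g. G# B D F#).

Gb Bbb Db

iv is the minor subdominant, borrowed from the parallel minor. In Db major that root is Gb.
So the chord is Gb-Bbb-Db.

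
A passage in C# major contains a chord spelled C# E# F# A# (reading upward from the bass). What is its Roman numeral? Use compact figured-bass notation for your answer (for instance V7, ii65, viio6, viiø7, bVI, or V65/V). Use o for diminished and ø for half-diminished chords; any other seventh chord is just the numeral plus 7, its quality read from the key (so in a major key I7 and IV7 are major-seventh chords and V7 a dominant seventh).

IV43

Stacked in thirds the chord is F#-A#-C#-E#: a major seventh chord on F#.
F# is scale degree 4 in C# major, and a major seventh chord on that degree is written IV7.
With C# in the bass the chord is in second inversion, so the figured bass is 43.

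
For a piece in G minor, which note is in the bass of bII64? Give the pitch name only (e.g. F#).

Eb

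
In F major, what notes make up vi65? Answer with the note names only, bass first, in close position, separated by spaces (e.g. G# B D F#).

In F major, the sixth degree is D, and the diatonic chord built there is a minor seventh chord.
That chord is spelled D-F-A-C.
The figured bass 65 indicates first inversion, placing the third (F) in the bass: F-A-C-D.

F A C D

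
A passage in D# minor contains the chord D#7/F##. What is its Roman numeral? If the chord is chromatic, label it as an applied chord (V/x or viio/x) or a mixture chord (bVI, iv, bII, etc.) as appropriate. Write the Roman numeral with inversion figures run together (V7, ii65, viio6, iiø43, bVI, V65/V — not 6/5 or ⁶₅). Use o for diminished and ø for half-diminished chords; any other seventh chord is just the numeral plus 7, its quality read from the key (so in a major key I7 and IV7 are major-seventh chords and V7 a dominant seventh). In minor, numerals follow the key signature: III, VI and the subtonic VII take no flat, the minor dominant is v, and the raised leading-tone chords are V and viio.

V65/iv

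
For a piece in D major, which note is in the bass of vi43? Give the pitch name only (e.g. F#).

vi in D major has root B; the chord is B-D-F#-A.
The figure 43 means second inversion — the fifth is in the bass.

F#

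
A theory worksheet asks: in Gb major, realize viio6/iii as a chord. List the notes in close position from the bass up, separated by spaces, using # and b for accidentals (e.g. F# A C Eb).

C Eb A

viio6/iii is a secondary leading-tone chord. The target iii is Bb in Gb major; the applied chord is rooted a semitone below, on A.
Building a diminished triad on A gives A-C-Eb.
With the 6 figure the chord is in first inversion; from the bass C upward in close position it reads C-Eb-A.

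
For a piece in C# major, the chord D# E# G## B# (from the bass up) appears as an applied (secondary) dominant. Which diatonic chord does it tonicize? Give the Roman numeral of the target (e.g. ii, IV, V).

vi

The chord is a dominant seventh chord on E#.
A dominant resolves down a perfect fifth: E# → A#. In C# major, A# is scale degree 6, i.e. vi.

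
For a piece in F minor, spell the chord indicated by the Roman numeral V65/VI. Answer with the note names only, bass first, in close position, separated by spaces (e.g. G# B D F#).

V65/VI is a secondary dominant — the dominant seventh of VI. VI in F minor is Db, so the applied chord's root is Ab, a perfect fifth above.
Building a dominant seventh chord on Ab gives Ab-C-Eb-Gb.
With the 65 figure the chord is in first inversion; from the bass C upward in close position it reads C-Eb-Gb-Ab.

C Eb Gb Ab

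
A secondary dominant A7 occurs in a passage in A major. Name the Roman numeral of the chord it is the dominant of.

IV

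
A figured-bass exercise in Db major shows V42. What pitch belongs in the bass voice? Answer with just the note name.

V in Db major has root Ab; the chord is Ab-C-Eb-Gb.
The figure 42 means third inversion — the seventh is in the bass.

Gb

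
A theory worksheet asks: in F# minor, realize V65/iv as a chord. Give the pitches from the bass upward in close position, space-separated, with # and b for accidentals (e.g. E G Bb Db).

A# C# E F#

The slash means an applied dominant: we want the dominant of iv. In F# minor, iv is B minor, and its dominant is built on F#.
Building a dominant seventh chord on F# gives F#-A#-C#-E.
The figured bass 65 indicates first inversion, placing the third (A#) in the bass: A#-C#-E-F#.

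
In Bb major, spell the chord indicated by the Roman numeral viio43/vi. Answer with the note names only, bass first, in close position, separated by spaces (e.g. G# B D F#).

C Eb F# A

viio43/vi is a secondary leading-tone chord. The target vi is G in Bb major; the applied chord is rooted a semitone below, on F#.
Building a fully diminished seventh chord on F# gives F#-A-C-Eb.
The figured bass 43 indicates second inversion, placing the fifth (C) in the bass: C-Eb-F#-A.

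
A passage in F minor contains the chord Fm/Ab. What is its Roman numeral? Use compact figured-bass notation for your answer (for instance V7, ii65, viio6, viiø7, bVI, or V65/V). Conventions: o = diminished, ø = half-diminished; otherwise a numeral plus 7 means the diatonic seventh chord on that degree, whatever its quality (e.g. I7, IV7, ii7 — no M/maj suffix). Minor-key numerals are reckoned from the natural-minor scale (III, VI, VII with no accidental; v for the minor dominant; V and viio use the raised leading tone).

i6

The pitches F-Ab-C form a minor triad rooted on F.
In F minor, F is the tonic; the diatonic minor triad there is i.
With Ab in the bass the chord is in first inversion, so the figured bass is 6.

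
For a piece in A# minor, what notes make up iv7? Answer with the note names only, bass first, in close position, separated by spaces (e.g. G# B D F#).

D# F# A# C#

The numeral's case and figure indicate a minor seventh chord. In A# minor its root, the fourth degree, is D#.
That chord is spelled D#-F#-A#-C#.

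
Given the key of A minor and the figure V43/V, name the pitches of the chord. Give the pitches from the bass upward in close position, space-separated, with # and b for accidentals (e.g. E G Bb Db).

V43/V is a secondary dominant — the dominant seventh of V. V in A minor is E, so the applied chord's root is B, a perfect fifth above.
Building a dominant seventh chord on B gives B-D#-F#-A.
With the 43 figure the chord is in second inversion; from the bass F# upward in close position it reads F#-A-B-D#.

F# A B D#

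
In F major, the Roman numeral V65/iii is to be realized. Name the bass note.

The applied chord V65/iii is rooted on E: E-G#-B-D.
The figure 65 means first inversion — the third is in the bass.

G#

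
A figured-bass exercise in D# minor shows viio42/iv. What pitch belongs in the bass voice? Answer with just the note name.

E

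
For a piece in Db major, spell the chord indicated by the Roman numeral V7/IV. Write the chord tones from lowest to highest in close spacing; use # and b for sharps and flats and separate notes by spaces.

V7/IV is a secondary dominant — the dominant seventh of IV. IV in Db major is Gb, so the applied chord's root is Db, a perfect fifth above.
Building a dominant seventh chord on Db gives Db-F-Ab-Cb.

Db F Ab Cb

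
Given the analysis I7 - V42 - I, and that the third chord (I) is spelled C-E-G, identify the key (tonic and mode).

C major

The anchor chord is a major triad on C, labeled I.
If C is scale degree 1 and the mode makes that degree carry a major triad, the tonic is C and the mode is major.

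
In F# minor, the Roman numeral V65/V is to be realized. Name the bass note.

B#

The applied chord V65/V is rooted on G#: G#-B#-D#-F#.
The figure 65 means first inversion — the third is in the bass.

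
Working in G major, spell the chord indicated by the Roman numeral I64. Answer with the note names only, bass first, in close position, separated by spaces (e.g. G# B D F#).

The numeral's case and figure indicate a major triad. In G major its root, the first degree, is G.
That chord is spelled G-B-D.
The figured bass 64 indicates second inversion, placing the fifth (D) in the bass: D-G-B.

D G B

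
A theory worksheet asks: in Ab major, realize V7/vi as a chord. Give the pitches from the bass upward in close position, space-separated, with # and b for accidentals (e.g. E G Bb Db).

V7/vi is a secondary dominant — the dominant seventh of vi. vi in Ab major is F, so the applied chord's root is C, a perfect fifth above.
Building a dominant seventh chord on C gives C-E-G-Bb.

C E G Bb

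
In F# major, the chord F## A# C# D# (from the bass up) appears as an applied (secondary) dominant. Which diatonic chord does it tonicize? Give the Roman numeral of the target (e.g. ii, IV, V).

The chord is a dominant seventh chord on D#.
A dominant resolves down a perfect fifth: D# → G#. In F# major, G# is scale degree 2, i.e. ii.

ii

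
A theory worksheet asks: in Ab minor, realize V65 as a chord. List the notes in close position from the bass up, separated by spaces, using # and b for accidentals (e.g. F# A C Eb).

In Ab minor, the dominant is Eb. The dominant is major (leading tone raised), so V is a dominant seventh chord.
That chord is spelled Eb-G-Bb-Db.
The figured bass 65 indicates first inversion, placing the third (G) in the bass: G-Bb-Db-Eb.

G Bb Db Eb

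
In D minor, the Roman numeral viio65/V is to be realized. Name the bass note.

B

The applied chord viio65/V is rooted on G#: G#-B-D-F.
The figure 65 means first inversion — the third is in the bass.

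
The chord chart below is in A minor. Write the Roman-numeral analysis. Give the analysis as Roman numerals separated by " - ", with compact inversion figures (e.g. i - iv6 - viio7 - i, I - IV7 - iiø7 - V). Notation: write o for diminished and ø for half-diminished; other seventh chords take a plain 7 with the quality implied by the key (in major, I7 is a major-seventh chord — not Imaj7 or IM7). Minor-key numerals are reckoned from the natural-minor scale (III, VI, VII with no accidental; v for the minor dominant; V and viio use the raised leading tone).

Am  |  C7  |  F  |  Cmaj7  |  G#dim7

Am: root A is the tonic; minor triad there is i.
C7: a dominant seventh chord on C, the applied dominant of VI → V7/VI.
F: major triad on F = scale degree 6 → VI.
Cmaj7 has root C, degree 3 in A minor, so III7.
G#dim7: fully diminished seventh chord on G# = scale degree 7 → viio7.

i - V7/VI - VI - III7 - viio7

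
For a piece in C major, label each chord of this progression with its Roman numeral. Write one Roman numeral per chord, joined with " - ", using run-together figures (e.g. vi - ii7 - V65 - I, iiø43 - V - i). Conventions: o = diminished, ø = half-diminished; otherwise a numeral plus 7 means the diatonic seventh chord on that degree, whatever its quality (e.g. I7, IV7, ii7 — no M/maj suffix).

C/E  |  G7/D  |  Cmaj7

I6 - V43 - I7

C/E: root C is the tonic; major triad there is I6.
G7/D has root G, degree 5 in C major, so V43.
Cmaj7: root C is the tonic; major seventh chord there is I7.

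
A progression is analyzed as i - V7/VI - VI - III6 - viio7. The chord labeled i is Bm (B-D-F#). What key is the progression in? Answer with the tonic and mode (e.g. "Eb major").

B minor

The chord Bm is a minor triad rooted on B; its label is i.
If B is scale degree 1 and the mode makes that degree carry a minor triad, the tonic is B and the mode is minor.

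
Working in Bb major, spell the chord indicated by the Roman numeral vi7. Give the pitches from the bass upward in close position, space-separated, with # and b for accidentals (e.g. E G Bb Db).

The numeral's case and figure indicate a minor seventh chord. In Bb major its root, the submediant, is G.
That chord is spelled G-Bb-D-F.

G Bb D F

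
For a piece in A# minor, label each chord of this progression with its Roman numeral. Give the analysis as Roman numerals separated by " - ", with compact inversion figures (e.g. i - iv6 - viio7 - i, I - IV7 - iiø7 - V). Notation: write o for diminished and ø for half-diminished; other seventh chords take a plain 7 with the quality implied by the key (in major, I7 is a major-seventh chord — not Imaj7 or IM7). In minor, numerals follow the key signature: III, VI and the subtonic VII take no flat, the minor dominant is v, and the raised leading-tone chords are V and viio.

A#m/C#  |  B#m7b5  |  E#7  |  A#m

i6 - iiø7 - V7 - i

A#m/C# has root A#, degree 1 in A# minor, so i6.
B#m7b5: half-diminished seventh chord on B# = scale degree 2 → iiø7.
E#7: dominant seventh chord on E# = scale degree 5 → V7.
A#m has root A#, degree 1 in A# minor, so i.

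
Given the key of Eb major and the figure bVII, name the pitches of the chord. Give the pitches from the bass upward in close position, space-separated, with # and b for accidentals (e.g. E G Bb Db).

Db F Ab

bVII is a major triad on the lowered seventh degree (the subtonic), borrowed from the parallel minor. In Eb major that root is Db.
So the chord is Db-F-Ab.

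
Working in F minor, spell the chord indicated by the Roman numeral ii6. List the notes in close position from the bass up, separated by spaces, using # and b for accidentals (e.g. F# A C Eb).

Scale degree 2 in F minor is G; here the chord built on it is altered to a minor triad. ii6 is the minor supertonic, borrowed from the parallel major (the Dorian ii).
So the chord is G-Bb-D, a minor triad.
With the 6 figure the chord is in first inversion; from the bass Bb upward in close position it reads Bb-D-G.

Bb D G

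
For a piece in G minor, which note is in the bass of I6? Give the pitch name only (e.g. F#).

B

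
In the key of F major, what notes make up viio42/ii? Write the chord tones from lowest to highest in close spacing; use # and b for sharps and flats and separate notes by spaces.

Eb F# A C

The slash marks an applied leading-tone chord: viio of ii. In F major, ii is G, so the leading tone to it is F#, a half step below.
Building a fully diminished seventh chord on F# gives F#-A-C-Eb.
The figured bass 42 indicates third inversion, placing the seventh (Eb) in the bass: Eb-F#-A-C.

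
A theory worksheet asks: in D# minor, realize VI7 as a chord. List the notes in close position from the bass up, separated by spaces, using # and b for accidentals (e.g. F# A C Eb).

In D# minor, scale degree 6 is B, and the diatonic chord built there is a major seventh chord.
Stacking thirds from B gives B-D#-F#-A#.

B D# F# A#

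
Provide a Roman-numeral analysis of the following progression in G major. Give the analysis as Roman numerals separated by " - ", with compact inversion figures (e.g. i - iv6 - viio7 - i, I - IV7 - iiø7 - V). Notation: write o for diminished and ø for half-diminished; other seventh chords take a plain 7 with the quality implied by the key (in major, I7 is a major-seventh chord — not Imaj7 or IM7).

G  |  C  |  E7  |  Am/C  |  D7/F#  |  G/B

G: major triad on G = scale degree 1 → I.
C: major triad on C = scale degree 4 → IV.
E7: chromatic; E is V of ii, so V7/ii.
Am/C: root A is the supertonic; minor triad there is ii6.
D7/F#: root D is the dominant; dominant seventh chord there is V65.
G/B: root G is the tonic; major triad there is I6.

I - IV - V7/ii - ii6 - V65 - I6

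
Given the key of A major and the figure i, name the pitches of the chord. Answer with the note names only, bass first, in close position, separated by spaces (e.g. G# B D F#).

A C E

Scale degree 1 in A major is A; here the chord built on it is altered to a minor triad. i is the minor tonic, borrowed from the parallel minor.
So the chord is A-C-E.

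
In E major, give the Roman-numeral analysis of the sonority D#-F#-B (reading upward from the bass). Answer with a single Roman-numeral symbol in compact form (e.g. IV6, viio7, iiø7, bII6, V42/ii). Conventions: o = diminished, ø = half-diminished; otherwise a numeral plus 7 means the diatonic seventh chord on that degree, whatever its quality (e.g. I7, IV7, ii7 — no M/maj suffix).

Stacked in thirds the chord is B-D#-F#: a major triad on B.
In E major, B is the dominant; the diatonic major triad there is V.
With D# in the bass the chord is in first inversion, so the figured bass is 6.

V6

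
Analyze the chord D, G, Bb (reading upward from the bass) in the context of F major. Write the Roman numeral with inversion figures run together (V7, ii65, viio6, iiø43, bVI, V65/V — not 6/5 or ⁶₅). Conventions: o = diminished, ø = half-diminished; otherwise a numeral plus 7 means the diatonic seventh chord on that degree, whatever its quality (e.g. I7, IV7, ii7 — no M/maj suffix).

ii64

The pitches G-Bb-D form a minor triad rooted on G.
G is scale degree 2 in F major, and a minor triad on that degree is written ii.
With D in the bass the chord is in second inversion, so the figured bass is 64.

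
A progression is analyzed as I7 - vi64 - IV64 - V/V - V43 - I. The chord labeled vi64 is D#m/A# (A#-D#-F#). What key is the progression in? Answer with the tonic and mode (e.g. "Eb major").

The anchor chord is a minor triad on D#, labeled vi64.
If D# is scale degree 6 and the mode makes that degree carry a minor triad, the tonic is F# and the mode is major.

F# major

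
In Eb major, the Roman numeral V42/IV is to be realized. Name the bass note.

Db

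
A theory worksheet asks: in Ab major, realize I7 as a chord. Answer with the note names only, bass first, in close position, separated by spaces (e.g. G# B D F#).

Ab C Eb G

The numeral's case and figure indicate a major seventh chord. In Ab major its root, the first degree, is Ab.
That chord is spelled Ab-C-Eb-G.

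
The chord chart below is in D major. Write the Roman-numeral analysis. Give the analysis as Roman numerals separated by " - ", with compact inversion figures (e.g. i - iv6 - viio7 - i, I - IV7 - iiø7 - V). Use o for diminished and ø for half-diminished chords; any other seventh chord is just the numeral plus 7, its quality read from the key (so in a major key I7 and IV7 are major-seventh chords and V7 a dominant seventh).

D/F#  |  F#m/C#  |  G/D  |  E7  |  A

I6 - iii64 - IV64 - V7/V - V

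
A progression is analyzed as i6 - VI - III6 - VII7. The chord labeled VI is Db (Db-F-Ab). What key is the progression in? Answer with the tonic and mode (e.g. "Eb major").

The anchor chord is a major triad on Db, labeled VI.
Counting down 5 scale steps from Db places the tonic on F; a major triad on degree 6 is diatonic only in minor.

F minor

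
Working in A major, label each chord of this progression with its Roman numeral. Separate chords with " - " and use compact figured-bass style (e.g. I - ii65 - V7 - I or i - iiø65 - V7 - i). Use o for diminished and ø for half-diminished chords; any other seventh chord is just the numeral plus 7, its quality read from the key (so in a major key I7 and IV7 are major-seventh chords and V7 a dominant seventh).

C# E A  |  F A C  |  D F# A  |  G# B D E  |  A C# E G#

I6 - bVI - IV - V65 - I7

C#-E-A: root A is the tonic; major triad there is I6.
F-A-C: F with this quality isn't in the key; it's bVI, borrowed from the parallel minor.
D-F#-A: root D is the subdominant; major triad there is IV.
G#-B-D-E has root E, degree 5 in A major, so V65.
A-C#-E-G# has root A, degree 1 in A major, so I7.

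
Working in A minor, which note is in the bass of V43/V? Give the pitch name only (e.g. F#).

F#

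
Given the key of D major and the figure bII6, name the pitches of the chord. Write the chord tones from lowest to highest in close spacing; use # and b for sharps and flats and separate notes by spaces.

G Bb Eb

bII6 is the Neapolitan sixth — a major triad on the lowered second degree, here in its customary first inversion. In D major that root is Eb.
So the chord is Eb-G-Bb, a major triad.
The figured bass 6 indicates first inversion, placing the third (G) in the bass: G-Bb-Eb.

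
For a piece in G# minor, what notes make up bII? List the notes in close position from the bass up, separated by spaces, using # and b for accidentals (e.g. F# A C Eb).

Scale degree 2 in G# minor is A#; lowering it a half step gives A. bII is the Neapolitan chord — a major triad on the lowered second degree.
So the chord is A-C#-E, a major triad.

A C# E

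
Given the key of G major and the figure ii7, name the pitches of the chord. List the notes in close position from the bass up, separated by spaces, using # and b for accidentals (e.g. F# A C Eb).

A C E G

The numeral's case and figure indicate a minor seventh chord. In G major its root, the supertonic, is A.
That chord is spelled A-C-E-G.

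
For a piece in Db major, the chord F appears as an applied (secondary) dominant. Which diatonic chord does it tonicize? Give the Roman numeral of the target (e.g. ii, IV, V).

The chord is a major triad on F.
A dominant resolves down a perfect fifth: F → Bb. In Db major, Bb is scale degree 6, i.e. vi.

vi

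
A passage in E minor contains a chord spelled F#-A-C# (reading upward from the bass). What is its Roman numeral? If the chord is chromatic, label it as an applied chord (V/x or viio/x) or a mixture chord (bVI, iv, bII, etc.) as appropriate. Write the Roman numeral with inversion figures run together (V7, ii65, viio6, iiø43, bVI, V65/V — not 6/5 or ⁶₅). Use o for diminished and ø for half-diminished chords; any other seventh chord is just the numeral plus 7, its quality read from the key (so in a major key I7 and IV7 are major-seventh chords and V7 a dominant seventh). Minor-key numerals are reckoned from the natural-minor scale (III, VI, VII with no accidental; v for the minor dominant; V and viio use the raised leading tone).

Stacked in thirds the chord is F#-A-C#: a minor triad on F#.
F# is the second degree of E minor. This is the minor supertonic, borrowed from the parallel major (the Dorian ii).

ii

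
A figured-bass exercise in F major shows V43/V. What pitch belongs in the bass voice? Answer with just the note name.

The applied chord V43/V is rooted on G: G-B-D-F.
The figure 43 means second inversion — the fifth is in the bass.

D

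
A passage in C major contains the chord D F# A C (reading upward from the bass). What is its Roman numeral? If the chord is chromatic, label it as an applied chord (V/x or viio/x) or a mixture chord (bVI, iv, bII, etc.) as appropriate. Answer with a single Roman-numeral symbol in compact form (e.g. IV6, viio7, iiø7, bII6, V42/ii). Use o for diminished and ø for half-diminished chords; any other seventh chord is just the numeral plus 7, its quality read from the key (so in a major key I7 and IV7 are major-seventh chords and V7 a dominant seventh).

V7/V

The pitches D-F#-A-C form a dominant seventh chord rooted on D.
D is not a diatonic chord root with this quality in C major, but it lies a perfect fifth above G (V), so the chord functions as an applied dominant of V.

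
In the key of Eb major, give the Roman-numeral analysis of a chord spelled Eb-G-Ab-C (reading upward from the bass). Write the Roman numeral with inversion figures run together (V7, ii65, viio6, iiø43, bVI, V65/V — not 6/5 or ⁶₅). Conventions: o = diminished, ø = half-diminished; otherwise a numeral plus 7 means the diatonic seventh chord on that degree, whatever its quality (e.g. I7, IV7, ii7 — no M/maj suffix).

IV43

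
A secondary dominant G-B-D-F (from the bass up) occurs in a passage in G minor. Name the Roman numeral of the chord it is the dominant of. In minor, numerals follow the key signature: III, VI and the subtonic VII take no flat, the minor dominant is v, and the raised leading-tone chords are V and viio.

iv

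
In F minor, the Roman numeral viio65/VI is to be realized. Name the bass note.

Eb

The applied chord viio65/VI is rooted on C: C-Eb-Gb-Bbb.
The figure 65 means first inversion — the third is in the bass.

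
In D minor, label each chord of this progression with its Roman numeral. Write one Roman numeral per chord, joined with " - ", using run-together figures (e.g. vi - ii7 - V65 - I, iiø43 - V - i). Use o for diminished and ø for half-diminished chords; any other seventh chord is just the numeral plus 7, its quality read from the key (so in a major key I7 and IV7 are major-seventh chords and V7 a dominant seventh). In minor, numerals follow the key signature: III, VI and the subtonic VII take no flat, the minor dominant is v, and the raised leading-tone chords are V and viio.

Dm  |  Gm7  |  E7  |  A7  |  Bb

Dm has root D, degree 1 in D minor, so i.
Gm7: root G is the subdominant; minor seventh chord there is iv7.
E7: a dominant seventh chord on E, the applied dominant of V → V7/V.
A7 has root A, degree 5 in D minor, so V7.
Bb has root Bb, degree 6 in D minor, so VI.

i - iv7 - V7/V - V7 - VI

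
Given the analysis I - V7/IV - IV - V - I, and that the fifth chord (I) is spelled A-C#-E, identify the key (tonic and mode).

A major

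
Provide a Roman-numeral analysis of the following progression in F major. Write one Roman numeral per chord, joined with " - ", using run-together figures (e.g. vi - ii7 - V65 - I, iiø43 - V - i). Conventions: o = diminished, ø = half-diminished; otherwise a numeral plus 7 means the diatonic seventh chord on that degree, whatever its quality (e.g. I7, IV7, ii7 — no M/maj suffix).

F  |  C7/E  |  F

F has root F, degree 1 in F major, so I.
C7/E: dominant seventh chord on C = scale degree 5 → V65.
F: major triad on F = scale degree 1 → I.

I - V65 - I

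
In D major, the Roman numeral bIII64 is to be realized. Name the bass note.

C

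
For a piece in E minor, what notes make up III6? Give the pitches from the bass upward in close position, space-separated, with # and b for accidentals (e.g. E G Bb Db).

B D G

The numeral's case and figure indicate a major triad. In E minor its root, the third degree, is G.
That chord is spelled G-B-D.
The figured bass 6 indicates first inversion, placing the third (B) in the bass: B-D-G.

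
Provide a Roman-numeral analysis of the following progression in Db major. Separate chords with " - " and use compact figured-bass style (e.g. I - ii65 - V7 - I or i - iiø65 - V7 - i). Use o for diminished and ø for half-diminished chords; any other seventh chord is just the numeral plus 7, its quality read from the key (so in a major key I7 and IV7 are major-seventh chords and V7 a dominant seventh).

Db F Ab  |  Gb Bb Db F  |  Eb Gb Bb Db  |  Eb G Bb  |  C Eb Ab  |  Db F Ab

I - IV7 - ii7 - V/V - V6 - I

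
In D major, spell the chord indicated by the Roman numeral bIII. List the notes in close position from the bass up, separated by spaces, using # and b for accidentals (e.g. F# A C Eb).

Scale degree 3 in D major is F#; lowering it a half step gives F. bIII is a major triad on the lowered third degree, borrowed from the parallel minor.
So the chord is F-A-C.

F A C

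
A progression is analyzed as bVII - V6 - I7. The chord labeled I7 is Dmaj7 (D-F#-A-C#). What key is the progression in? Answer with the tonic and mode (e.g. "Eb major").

D major

The chord Dmaj7 is a major seventh chord rooted on D; its label is I7.
If D is scale degree 1 and the mode makes that degree carry a major seventh chord, the tonic is D and the mode is major.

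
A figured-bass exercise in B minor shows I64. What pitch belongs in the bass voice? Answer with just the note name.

F#

I in B minor has root B; the chord is B-D#-F#.
The figure 64 means second inversion — the fifth is in the bass.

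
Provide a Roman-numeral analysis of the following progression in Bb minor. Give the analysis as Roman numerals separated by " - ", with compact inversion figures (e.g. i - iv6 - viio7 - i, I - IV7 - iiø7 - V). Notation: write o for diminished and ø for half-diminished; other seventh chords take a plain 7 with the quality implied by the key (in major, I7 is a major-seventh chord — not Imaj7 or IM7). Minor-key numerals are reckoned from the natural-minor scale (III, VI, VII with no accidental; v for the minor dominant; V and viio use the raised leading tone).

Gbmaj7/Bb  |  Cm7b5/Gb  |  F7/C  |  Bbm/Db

Gbmaj7/Bb: root Gb is the submediant; major seventh chord there is VI65.
Cm7b5/Gb: root C is the supertonic; half-diminished seventh chord there is iiø43.
F7/C: root F is the dominant; dominant seventh chord there is V43.
Bbm/Db: root Bb is the tonic; minor triad there is i6.

VI65 - iiø43 - V43 - i6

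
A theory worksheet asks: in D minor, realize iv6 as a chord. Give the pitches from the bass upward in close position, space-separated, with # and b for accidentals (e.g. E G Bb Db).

Bb D G

The numeral's case and figure indicate a minor triad. In D minor its root, the subdominant, is G.
That chord is spelled G-Bb-D.
With the 6 figure the chord is in first inversion; from the bass Bb upward in close position it reads Bb-D-G.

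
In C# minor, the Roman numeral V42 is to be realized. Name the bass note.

F#

V in C# minor has root G#; the chord is G#-B#-D#-F#.
The figure 42 means third inversion — the seventh is in the bass.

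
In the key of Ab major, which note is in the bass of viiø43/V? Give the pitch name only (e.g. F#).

Ab

The applied chord viiø43/V is rooted on D: D-F-Ab-C.
The figure 43 means second inversion — the fifth is in the bass.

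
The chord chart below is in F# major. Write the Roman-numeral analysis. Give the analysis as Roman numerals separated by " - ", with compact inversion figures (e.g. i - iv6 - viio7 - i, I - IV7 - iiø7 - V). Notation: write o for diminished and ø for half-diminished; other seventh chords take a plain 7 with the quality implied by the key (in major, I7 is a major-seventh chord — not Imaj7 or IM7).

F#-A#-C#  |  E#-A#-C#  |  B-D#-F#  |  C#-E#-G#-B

I - iii64 - IV - V7

F#-A#-C#: root F# is the tonic; major triad there is I.
E#-A#-C#: root A# is the mediant; minor triad there is iii64.
B-D#-F#: major triad on B = scale degree 4 → IV.
C#-E#-G#-B has root C#, degree 5 in F# major, so V7.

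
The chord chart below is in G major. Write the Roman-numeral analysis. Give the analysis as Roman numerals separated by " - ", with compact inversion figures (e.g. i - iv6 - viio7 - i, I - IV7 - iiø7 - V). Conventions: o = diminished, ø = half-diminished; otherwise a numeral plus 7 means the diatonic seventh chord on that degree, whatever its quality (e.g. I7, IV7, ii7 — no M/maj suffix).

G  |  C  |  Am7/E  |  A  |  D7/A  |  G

G has root G, degree 1 in G major, so I.
C: root C is the subdominant; major triad there is IV.
Am7/E: root A is the supertonic; minor seventh chord there is ii43.
A: chromatic; A is V of V, so V/V.
D7/A: root D is the dominant; dominant seventh chord there is V43.
G: root G is the tonic; major triad there is I.

I - IV - ii43 - V/V - V43 - I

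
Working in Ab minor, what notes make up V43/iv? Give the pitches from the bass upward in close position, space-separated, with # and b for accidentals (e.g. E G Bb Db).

The slash means an applied dominant: we want the dominant of iv. In Ab minor, iv is Db minor, and its dominant is built on Ab.
Building a dominant seventh chord on Ab gives Ab-C-Eb-Gb.
The figured bass 43 indicates second inversion, placing the fifth (Eb) in the bass: Eb-Gb-Ab-C.

Eb Gb Ab C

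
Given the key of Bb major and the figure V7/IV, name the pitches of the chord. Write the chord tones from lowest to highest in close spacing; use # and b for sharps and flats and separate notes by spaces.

Bb D F Ab

V7/IV is a secondary dominant — the dominant seventh of IV. IV in Bb major is Eb, so the applied chord's root is Bb, a perfect fifth above.
Building a dominant seventh chord on Bb gives Bb-D-F-Ab.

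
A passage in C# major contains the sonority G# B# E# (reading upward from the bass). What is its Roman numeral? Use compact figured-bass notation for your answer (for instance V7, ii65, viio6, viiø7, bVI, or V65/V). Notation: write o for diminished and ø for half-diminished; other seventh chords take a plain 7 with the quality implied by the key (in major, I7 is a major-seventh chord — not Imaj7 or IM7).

The pitches E#-G#-B# form a minor triad rooted on E#.
In C# major, E# is the mediant; the diatonic minor triad there is iii.
With G# in the bass the chord is in first inversion, so the figured bass is 6.

iii6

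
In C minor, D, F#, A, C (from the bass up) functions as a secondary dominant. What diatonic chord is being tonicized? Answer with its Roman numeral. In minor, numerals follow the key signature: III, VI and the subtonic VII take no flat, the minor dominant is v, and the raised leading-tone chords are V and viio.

V

The chord is a dominant seventh chord on D.
A dominant resolves down a perfect fifth: D → G. In C minor, G is scale degree 5, i.e. V.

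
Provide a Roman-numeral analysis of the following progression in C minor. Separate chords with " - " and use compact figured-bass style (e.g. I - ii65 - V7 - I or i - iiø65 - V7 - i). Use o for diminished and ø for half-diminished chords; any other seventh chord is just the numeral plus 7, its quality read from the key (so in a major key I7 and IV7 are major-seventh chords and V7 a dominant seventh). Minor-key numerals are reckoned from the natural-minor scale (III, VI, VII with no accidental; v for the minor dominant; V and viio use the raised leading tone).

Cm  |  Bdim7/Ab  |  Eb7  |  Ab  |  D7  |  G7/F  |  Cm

Cm has root C, degree 1 in C minor, so i.
Bdim7/Ab: root B is the leading tone; fully diminished seventh chord there is viio42.
Eb7: chromatic; Eb is V of VI, so V7/VI.
Ab: major triad on Ab = scale degree 6 → VI.
D7: chromatic; D is V of V, so V7/V.
G7/F: dominant seventh chord on G = scale degree 5 → V42.
Cm: minor triad on C = scale degree 1 → i.

i - viio42 - V7/VI - VI - V7/V - V42 - i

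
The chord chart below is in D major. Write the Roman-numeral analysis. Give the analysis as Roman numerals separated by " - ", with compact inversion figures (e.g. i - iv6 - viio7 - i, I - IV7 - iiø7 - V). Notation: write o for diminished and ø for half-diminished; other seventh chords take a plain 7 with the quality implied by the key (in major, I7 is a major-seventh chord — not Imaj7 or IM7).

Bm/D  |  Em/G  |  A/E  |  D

Bm/D: minor triad on B = scale degree 6 → vi6.
Em/G has root E, degree 2 in D major, so ii6.
A/E has root A, degree 5 in D major, so V64.
D has root D, degree 1 in D major, so I.

vi6 - ii6 - V64 - I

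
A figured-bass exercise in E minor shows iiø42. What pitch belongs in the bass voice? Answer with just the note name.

iiø in E minor has root F#; the chord is F#-A-C-E.
The figure 42 means third inversion — the seventh is in the bass.

E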